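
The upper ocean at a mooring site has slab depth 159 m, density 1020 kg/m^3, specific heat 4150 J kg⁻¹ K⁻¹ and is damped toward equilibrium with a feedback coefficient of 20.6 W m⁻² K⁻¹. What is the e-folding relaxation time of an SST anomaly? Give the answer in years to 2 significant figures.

Areal heat capacity C = ρ c_p D = 1020 × 4150 × 159 = 6.73×10^8 J/(m^2 K).
Relaxation time τ = C / λ = 6.73×10^8 / 20.6 = 3.27×10^7 s.
In years: 3.27×10^7 s / (3.156×10^7 s/year) = 1.04 years.

1.0 years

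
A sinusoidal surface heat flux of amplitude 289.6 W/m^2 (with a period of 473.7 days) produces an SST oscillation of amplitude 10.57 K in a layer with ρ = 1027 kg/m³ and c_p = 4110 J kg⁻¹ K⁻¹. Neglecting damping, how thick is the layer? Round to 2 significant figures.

ω = 2π / 4.09×10^7 s = 1.54×10^-7 s⁻¹.
Required C = F₀ / (A ω) = 289.6 / (10.57 × 1.54×10^-7) = 1.78×10^8 J/(m²·K).
D = C / (ρ c_p) = 1.78×10^8 / (1027 × 4110) = 42.3 m.

42 m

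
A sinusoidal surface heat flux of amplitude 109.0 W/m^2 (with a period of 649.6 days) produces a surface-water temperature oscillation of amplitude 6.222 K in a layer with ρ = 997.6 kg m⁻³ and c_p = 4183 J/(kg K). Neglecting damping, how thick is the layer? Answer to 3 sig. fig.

37.5 m

ω = 2π / 5.61×10^7 s = 1.12×10^-7 s⁻¹.
Required C = F₀ / (A ω) = 109.0 / (6.222 × 1.12×10^-7) = 1.56×10^8 J/(m²·K).
D = C / (ρ c_p) = 1.56×10^8 / (997.6 × 4183) = 37.5 m.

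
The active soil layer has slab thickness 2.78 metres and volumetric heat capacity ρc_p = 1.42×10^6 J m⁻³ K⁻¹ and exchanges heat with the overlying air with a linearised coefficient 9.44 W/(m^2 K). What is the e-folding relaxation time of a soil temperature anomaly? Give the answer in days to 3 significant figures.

Areal heat capacity C = ρc_p × D = 1.42×10^6 × 2.78 = 3.95×10^6 J/(m^2 K).
Relaxation time τ = C / λ = 3.95×10^6 / 9.44 = 4.18×10^5 s.
In days: 4.18×10^5 s / (86400 s/day) = 4.84 days.

4.84 days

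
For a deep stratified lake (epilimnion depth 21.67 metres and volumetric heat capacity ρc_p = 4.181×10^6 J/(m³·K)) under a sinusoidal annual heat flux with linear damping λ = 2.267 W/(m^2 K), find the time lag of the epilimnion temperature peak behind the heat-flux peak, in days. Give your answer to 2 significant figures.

Areal heat capacity C = ρc_p × D = 4.181×10^6 × 21.67 = 9.06×10^7 J m⁻² K⁻¹.
ω = 2π / 3.15×10^7 s = 1.99×10^-7 s⁻¹.
Phase lag φ = arctan(Cω/λ) = arctan(18.1/2.267) = 1.45 rad.
Time lag = φ / ω = 1.45 / 1.99×10^-7 = 7.26×10^6 s = 84.0 days.

84 days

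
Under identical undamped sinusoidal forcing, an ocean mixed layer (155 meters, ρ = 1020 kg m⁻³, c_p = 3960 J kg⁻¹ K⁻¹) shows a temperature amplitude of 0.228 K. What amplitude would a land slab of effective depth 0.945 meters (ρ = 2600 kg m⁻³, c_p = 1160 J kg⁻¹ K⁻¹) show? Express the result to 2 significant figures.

50 K

C_ocean = 6.26×10^8 J/(m²·K); C_land = 2.85×10^6 J/(m²·K).
A ∝ 1/C ⇒ A_land = A_ocean × C_ocean/C_land = 0.228 × 220 = 50.1 K.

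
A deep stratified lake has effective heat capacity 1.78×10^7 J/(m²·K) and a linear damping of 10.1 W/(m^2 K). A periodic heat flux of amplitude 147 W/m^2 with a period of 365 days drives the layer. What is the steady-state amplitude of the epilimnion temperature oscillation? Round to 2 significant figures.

14 K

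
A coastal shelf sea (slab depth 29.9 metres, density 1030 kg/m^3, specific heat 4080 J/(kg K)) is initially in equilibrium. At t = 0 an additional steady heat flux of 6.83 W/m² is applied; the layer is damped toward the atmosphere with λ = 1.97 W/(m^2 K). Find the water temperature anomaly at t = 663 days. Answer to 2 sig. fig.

2.1 K

Areal heat capacity C = ρ c_p D = 1030 × 4080 × 29.9 = 1.26×10^8 J/(m²·K).
τ = C / λ = 1.26×10^8 / 1.97 = 6.38×10^7 s.
Equilibrium anomaly ΔT_eq = F / λ = 6.83 / 1.97 = 3.47 K.
t = 663 days = 5.73×10^7 s, so t/τ = 0.898.
ΔT(t) = ΔT_eq (1 − e^(−t/τ)) = 3.47 × (1 − e^−0.898) = 2.05 K.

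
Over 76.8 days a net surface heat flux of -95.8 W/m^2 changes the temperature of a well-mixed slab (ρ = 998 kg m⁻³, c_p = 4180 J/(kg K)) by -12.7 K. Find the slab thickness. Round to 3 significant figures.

12.0 m

Heat input Q = F Δt = -95.8 × 6.64×10^6 s = -6.36×10^8 J/m².
Required areal heat capacity C = Q / ΔT = 5.01×10^7 J/(m²·K).
Depth D = C / (ρ c_p) = 5.01×10^7 / (998 × 4180) = 12.0 m.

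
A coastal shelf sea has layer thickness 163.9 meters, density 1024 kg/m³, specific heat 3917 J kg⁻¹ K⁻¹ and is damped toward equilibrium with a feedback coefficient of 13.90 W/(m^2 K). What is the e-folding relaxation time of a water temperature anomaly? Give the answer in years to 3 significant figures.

Areal heat capacity C = ρ c_p D = 1024 × 3917 × 163.9 = 6.57×10^8 J/(m^2 K).
Relaxation time τ = C / λ = 6.57×10^8 / 13.90 = 4.73×10^7 s.
In years: 4.73×10^7 s / (3.156×10^7 s/year) = 1.50 years.

1.50 years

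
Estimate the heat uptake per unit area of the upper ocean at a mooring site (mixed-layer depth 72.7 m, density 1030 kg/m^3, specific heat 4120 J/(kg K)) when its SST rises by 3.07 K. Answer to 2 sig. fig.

Areal heat capacity C = ρ c_p D = 1030 × 4120 × 72.7 = 3.09×10^8 J/(m^2 K).
ΔQ = C ΔT = 3.09×10^8 × 3.07 = 9.47×10^8 J/m².

9.5×10^8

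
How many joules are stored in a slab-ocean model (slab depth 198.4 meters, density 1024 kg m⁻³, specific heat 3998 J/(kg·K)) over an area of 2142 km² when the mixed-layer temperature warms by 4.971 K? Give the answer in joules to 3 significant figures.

8.65×10^18 J

Areal heat capacity C = ρ c_p D = 1024 × 3998 × 198.4 = 8.12×10^8 J/(m²·K).
Heat per unit area: q = C ΔT = 8.12×10^8 × 4.971 = 4.04×10^9 J/m².
Total heat: Q = q × A = 4.04×10^9 × (2142 × 10⁶ m²) = 8.65×10^18 J.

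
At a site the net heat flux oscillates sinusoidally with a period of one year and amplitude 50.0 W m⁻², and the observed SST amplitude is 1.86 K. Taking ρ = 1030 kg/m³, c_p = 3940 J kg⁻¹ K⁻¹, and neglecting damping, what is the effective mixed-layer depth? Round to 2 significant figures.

ω = 2π / 3.15×10^7 s = 1.99×10^-7 s⁻¹.
Required C = F₀ / (A ω) = 50.0 / (1.86 × 1.99×10^-7) = 1.35×10^8 J/(m²·K).
D = C / (ρ c_p) = 1.35×10^8 / (1030 × 3940) = 33.2 m.

33 m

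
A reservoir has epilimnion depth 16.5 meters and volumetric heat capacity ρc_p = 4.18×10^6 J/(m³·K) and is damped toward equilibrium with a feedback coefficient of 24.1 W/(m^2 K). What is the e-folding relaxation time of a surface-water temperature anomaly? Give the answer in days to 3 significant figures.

Areal heat capacity C = ρc_p × D = 4.18×10^6 × 16.5 = 6.90×10^7 J/(m^2 K).
Relaxation time τ = C / λ = 6.90×10^7 / 24.1 = 2.86×10^6 s.
In days: 2.86×10^6 s / (86400 s/day) = 33.1 days.

33.1 days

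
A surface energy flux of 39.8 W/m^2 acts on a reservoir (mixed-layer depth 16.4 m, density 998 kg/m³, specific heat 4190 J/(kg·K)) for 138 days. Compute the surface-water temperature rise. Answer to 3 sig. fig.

6.92 K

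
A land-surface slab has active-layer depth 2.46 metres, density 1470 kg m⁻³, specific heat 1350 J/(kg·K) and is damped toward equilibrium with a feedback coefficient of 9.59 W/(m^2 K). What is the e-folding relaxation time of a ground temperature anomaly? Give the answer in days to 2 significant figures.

Areal heat capacity C = ρ c_p D = 1470 × 1350 × 2.46 = 4.88×10^6 J/(m^2 K).
Relaxation time τ = C / λ = 4.88×10^6 / 9.59 = 5.09×10^5 s.
In days: 5.09×10^5 s / (86400 s/day) = 5.89 days.

5.9 days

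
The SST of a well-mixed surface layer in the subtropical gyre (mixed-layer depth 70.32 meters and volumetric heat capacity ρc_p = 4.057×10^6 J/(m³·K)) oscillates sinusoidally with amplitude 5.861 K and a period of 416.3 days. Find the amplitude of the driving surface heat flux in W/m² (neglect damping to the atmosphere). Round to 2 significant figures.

Areal heat capacity C = ρc_p × D = 4.057×10^6 × 70.32 = 2.85×10^8 J/(m^2 K).
ω = 2π / 3.60×10^7 s = 1.75×10^-7 s⁻¹.
Cω = 2.85×10^8 × 1.75×10^-7 = 49.8 W/(m²·K).
F₀ = A × Cω = 5.861 × 49.8 = 292 W/m².

290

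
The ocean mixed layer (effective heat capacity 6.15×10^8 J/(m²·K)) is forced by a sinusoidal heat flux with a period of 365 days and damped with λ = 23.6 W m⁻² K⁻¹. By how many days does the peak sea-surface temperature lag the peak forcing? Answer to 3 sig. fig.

80.2 days

Areal heat capacity C = 6.15×10^8 J/(m²·K) (given).
ω = 2π / 3.15×10^7 s = 1.99×10^-7 s⁻¹.
Phase lag φ = arctan(Cω/λ) = arctan(123/23.6) = 1.38 rad.
Time lag = φ / ω = 1.38 / 1.99×10^-7 = 6.93×10^6 s = 80.2 days.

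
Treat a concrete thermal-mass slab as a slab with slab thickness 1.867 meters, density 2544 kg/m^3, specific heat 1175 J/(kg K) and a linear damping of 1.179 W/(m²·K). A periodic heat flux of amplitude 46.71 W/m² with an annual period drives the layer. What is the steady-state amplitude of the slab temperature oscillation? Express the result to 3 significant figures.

28.8 K

Areal heat capacity C = ρ c_p D = 2544 × 1175 × 1.867 = 5.58×10^6 J/(m^2 K).
Angular frequency ω = 2π / T = 2π / 3.15×10^7 s = 1.99×10^-7 s⁻¹.
√((Cω)² + λ²) = √((1.11)² + 1.179²) = 1.62 W/(m²·K).
Amplitude A = F₀ / √((Cω)²+λ²) = 46.71 / 1.62 = 28.8 K.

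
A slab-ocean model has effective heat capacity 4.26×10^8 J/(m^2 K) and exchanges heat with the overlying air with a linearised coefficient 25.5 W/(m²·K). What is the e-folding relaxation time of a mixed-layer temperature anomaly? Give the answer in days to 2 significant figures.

190 days

Areal heat capacity C = 4.26×10^8 J/(m^2 K) (given).
Relaxation time τ = C / λ = 4.26×10^8 / 25.5 = 1.67×10^7 s.
In days: 1.67×10^7 s / (86400 s/day) = 193 days.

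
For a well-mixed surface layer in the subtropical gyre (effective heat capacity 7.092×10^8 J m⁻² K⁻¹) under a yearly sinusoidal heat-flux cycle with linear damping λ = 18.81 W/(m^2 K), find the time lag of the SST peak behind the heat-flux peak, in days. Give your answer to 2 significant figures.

Areal heat capacity C = 7.092×10^8 J m⁻² K⁻¹ (given).
ω = 2π / 3.15×10^7 s = 1.99×10^-7 s⁻¹.
Phase lag φ = arctan(Cω/λ) = arctan(141/18.81) = 1.44 rad.
Time lag = φ / ω = 1.44 / 1.99×10^-7 = 7.22×10^6 s = 83.6 days.

84 days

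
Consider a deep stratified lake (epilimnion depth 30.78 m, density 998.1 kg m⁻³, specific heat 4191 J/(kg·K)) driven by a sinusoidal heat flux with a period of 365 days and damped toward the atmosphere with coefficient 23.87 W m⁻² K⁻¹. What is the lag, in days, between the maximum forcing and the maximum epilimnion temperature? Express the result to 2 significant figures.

48 days

Areal heat capacity C = ρ c_p D = 998.1 × 4191 × 30.78 = 1.29×10^8 J m⁻² K⁻¹.
ω = 2π / 3.15×10^7 s = 1.99×10^-7 s⁻¹.
Phase lag φ = arctan(Cω/λ) = arctan(25.7/23.87) = 0.821 rad.
Time lag = φ / ω = 0.821 / 1.99×10^-7 = 4.12×10^6 s = 47.7 days.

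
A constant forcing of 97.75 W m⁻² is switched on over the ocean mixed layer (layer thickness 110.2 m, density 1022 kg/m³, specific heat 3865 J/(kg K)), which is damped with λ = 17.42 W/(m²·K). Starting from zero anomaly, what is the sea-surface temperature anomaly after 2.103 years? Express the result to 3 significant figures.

Areal heat capacity C = ρ c_p D = 1022 × 3865 × 110.2 = 4.35×10^8 J/(m^2 K).
τ = C / λ = 4.35×10^8 / 17.42 = 2.50×10^7 s.
Equilibrium anomaly ΔT_eq = F / λ = 97.75 / 17.42 = 5.61 K.
t = 2.103 years = 6.64×10^7 s, so t/τ = 2.66.
ΔT(t) = ΔT_eq (1 − e^(−t/τ)) = 5.61 × (1 − e^−2.66) = 5.22 K.

5.22 K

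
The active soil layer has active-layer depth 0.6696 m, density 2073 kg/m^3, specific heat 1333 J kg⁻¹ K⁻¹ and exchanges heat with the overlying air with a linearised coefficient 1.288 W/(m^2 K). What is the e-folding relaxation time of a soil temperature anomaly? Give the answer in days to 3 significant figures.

16.6 days

Areal heat capacity C = ρ c_p D = 2073 × 1333 × 0.6696 = 1.85×10^6 J m⁻² K⁻¹.
Relaxation time τ = C / λ = 1.85×10^6 / 1.288 = 1.44×10^6 s.
In days: 1.44×10^6 s / (86400 s/day) = 16.6 days.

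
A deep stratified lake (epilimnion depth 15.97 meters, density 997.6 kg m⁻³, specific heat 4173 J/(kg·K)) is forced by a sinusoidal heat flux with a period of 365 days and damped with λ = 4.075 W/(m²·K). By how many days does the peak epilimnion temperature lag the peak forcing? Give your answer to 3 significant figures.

Areal heat capacity C = ρ c_p D = 997.6 × 4173 × 15.97 = 6.65×10^7 J/(m²·K).
ω = 2π / 3.15×10^7 s = 1.99×10^-7 s⁻¹.
Phase lag φ = arctan(Cω/λ) = arctan(13.2/4.075) = 1.27 rad.
Time lag = φ / ω = 1.27 / 1.99×10^-7 = 6.39×10^6 s = 73.9 days.

73.9 days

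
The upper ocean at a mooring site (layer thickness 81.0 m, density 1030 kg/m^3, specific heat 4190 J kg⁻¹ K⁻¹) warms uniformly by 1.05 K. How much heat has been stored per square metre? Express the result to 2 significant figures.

Areal heat capacity C = ρ c_p D = 1030 × 4190 × 81.0 = 3.50×10^8 J/(m²·K).
ΔQ = C ΔT = 3.50×10^8 × 1.05 = 3.67×10^8 J/m².

3.7×10^8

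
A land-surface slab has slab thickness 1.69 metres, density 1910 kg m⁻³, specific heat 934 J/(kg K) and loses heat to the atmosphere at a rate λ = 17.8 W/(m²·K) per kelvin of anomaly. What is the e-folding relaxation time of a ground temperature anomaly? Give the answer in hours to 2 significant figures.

47 hours

Areal heat capacity C = ρ c_p D = 1910 × 934 × 1.69 = 3.01×10^6 J m⁻² K⁻¹.
Relaxation time τ = C / λ = 3.01×10^6 / 17.8 = 1.69×10^5 s.
In hours: 1.69×10^5 s / (3600 s/hour) = 47.0 hours.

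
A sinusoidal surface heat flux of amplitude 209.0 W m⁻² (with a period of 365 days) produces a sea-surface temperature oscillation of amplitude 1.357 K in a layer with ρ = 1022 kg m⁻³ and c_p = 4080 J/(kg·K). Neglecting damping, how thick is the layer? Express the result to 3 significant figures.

ω = 2π / 3.15×10^7 s = 1.99×10^-7 s⁻¹.
Required C = F₀ / (A ω) = 209.0 / (1.357 × 1.99×10^-7) = 7.73×10^8 J/(m²·K).
D = C / (ρ c_p) = 7.73×10^8 / (1022 × 4080) = 185 m.

185 m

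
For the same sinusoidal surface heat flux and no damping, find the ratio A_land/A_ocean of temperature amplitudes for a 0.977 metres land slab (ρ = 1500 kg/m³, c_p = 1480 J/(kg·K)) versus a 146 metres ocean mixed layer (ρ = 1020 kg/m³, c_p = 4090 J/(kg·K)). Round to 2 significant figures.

C_ocean = 1020 × 4090 × 146 = 6.09×10^8 J/(m²·K).
C_land = 1500 × 1480 × 0.977 = 2.17×10^6 J/(m²·K).
Undamped amplitude ∝ 1/C, so A_land/A_ocean = C_ocean/C_land = 281.

280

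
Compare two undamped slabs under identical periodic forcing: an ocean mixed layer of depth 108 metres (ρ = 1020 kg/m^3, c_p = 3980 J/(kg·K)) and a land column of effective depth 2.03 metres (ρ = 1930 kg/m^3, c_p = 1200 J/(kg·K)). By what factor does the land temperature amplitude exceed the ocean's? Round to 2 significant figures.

93

C_ocean = 1020 × 3980 × 108 = 4.38×10^8 J/(m²·K).
C_land = 1930 × 1200 × 2.03 = 4.70×10^6 J/(m²·K).
Undamped amplitude ∝ 1/C, so A_land/A_ocean = C_ocean/C_land = 93.3.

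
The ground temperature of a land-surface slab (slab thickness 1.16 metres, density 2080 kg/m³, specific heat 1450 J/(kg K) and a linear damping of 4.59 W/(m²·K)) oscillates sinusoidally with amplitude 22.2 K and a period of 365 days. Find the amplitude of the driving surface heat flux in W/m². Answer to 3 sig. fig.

Areal heat capacity C = ρ c_p D = 2080 × 1450 × 1.16 = 3.50×10^6 J/(m^2 K).
ω = 2π / 3.15×10^7 s = 1.99×10^-7 s⁻¹.
√((Cω)² + λ²) = √((0.697)² + 4.59²) = 4.64 W/(m²·K).
F₀ = A × √((Cω)²+λ²) = 22.2 × 4.64 = 103 W/m².

103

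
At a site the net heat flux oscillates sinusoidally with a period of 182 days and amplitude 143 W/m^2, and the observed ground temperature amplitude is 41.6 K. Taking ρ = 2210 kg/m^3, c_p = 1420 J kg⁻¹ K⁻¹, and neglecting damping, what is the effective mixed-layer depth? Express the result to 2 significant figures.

2.7 m

ω = 2π / 1.57×10^7 s = 4.00×10^-7 s⁻¹.
Required C = F₀ / (A ω) = 143 / (41.6 × 4.00×10^-7) = 8.60×10^6 J/(m²·K).
D = C / (ρ c_p) = 8.60×10^6 / (2210 × 1420) = 2.74 m.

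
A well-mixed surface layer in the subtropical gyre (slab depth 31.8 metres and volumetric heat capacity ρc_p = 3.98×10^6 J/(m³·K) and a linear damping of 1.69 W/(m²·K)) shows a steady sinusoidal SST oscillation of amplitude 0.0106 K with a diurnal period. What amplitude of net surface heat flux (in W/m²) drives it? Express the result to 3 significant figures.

97.6

Areal heat capacity C = ρc_p × D = 3.98×10^6 × 31.8 = 1.27×10^8 J m⁻² K⁻¹.
ω = 2π / 86400 s = 7.27×10^-5 s⁻¹.
√((Cω)² + λ²) = √((9200)² + 1.69²) = 9200 W/(m²·K).
F₀ = A × √((Cω)²+λ²) = 0.0106 × 9200 = 97.6 W/m².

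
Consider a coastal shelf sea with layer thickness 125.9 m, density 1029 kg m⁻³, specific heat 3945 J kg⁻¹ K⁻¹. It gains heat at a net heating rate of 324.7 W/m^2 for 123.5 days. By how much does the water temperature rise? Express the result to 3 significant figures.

Areal heat capacity C = ρ c_p D = 1029 × 3945 × 125.9 = 5.11×10^8 J m⁻² K⁻¹.
Net heat input Q = F Δt = 324.7 × (123.5 days × 86400 s/day) = 3.46×10^9 J/m².
ΔT = Q / C = 3.46×10^9 / 5.11×10^8 = 6.78 K.

6.78 K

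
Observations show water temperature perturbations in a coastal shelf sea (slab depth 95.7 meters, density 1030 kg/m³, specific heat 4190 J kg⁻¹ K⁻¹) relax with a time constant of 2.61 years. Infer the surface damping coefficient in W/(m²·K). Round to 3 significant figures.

5.01

Areal heat capacity C = ρ c_p D = 1030 × 4190 × 95.7 = 4.13×10^8 J/(m^2 K).
τ = 2.61 years = 8.24×10^7 s.
λ = C / τ = 4.13×10^8 / 8.24×10^7 = 5.01 W/(m²·K).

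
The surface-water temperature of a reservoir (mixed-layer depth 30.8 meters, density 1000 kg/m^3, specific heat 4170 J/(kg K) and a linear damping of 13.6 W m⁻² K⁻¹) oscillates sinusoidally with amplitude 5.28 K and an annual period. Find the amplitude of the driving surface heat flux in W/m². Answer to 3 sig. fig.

153

Areal heat capacity C = ρ c_p D = 1000 × 4170 × 30.8 = 1.28×10^8 J m⁻² K⁻¹.
ω = 2π / 3.15×10^7 s = 1.99×10^-7 s⁻¹.
√((Cω)² + λ²) = √((25.6)² + 13.6²) = 29.0 W/(m²·K).
F₀ = A × √((Cω)²+λ²) = 5.28 × 29.0 = 153 W/m².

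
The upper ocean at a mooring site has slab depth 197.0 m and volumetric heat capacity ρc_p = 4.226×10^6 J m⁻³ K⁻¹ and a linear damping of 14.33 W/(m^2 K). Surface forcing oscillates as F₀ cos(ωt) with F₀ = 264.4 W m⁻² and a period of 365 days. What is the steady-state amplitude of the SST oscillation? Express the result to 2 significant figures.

Areal heat capacity C = ρc_p × D = 4.226×10^6 × 197.0 = 8.33×10^8 J m⁻² K⁻¹.
Angular frequency ω = 2π / T = 2π / 3.15×10^7 s = 1.99×10^-7 s⁻¹.
√((Cω)² + λ²) = √((166)² + 14.33²) = 166 W/(m²·K).
Amplitude A = F₀ / √((Cω)²+λ²) = 264.4 / 166 = 1.59 K.

1.6 K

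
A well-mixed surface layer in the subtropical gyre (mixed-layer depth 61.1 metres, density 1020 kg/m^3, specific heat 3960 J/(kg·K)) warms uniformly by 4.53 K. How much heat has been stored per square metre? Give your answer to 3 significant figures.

1.12×10^9

Areal heat capacity C = ρ c_p D = 1020 × 3960 × 61.1 = 2.47×10^8 J m⁻² K⁻¹.
ΔQ = C ΔT = 2.47×10^8 × 4.53 = 1.12×10^9 J/m².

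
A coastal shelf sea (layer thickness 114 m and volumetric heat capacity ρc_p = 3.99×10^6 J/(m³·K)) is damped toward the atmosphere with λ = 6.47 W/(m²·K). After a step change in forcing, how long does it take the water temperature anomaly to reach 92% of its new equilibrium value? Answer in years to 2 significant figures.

5.6 years

Areal heat capacity C = ρc_p × D = 3.99×10^6 × 114 = 4.55×10^8 J/(m^2 K).
τ = C / λ = 4.55×10^8 / 6.47 = 7.03×10^7 s.
Fraction reached: 1 − e^(−t/τ) = 0.92 ⇒ t = −τ ln(1 − 0.92) = τ × 2.53.
t = 1.78×10^8 s = 5.63 years.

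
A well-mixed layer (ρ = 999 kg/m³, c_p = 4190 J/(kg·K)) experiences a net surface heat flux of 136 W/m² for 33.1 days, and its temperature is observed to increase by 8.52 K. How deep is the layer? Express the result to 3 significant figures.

10.9 m

Heat input Q = F Δt = 136 × 2.86×10^6 s = 3.89×10^8 J/m².
Required areal heat capacity C = Q / ΔT = 4.57×10^7 J/(m²·K).
Depth D = C / (ρ c_p) = 4.57×10^7 / (999 × 4190) = 10.9 m.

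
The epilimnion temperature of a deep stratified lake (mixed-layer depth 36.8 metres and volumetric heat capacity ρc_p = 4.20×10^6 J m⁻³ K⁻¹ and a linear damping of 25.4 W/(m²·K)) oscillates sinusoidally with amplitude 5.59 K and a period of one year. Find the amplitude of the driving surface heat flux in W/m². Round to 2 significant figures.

Areal heat capacity C = ρc_p × D = 4.20×10^6 × 36.8 = 1.55×10^8 J/(m^2 K).
ω = 2π / 3.15×10^7 s = 1.99×10^-7 s⁻¹.
√((Cω)² + λ²) = √((30.8)² + 25.4²) = 39.9 W/(m²·K).
F₀ = A × √((Cω)²+λ²) = 5.59 × 39.9 = 223 W/m².

220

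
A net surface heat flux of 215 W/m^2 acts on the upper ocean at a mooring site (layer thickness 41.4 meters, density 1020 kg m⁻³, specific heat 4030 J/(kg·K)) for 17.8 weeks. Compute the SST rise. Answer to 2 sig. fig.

14 K

Areal heat capacity C = ρ c_p D = 1020 × 4030 × 41.4 = 1.70×10^8 J/(m²·K).
Net heat input Q = F Δt = 215 × (17.8 weeks × 6.048×10^5 s/week) = 2.31×10^9 J/m².
ΔT = Q / C = 2.31×10^9 / 1.70×10^8 = 13.6 K.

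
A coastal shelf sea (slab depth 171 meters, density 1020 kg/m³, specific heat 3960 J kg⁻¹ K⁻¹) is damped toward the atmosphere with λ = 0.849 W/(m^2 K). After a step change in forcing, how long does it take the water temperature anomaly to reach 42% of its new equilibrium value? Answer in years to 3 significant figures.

14.0 years

Areal heat capacity C = ρ c_p D = 1020 × 3960 × 171 = 6.91×10^8 J m⁻² K⁻¹.
τ = C / λ = 6.91×10^8 / 0.849 = 8.14×10^8 s.
Fraction reached: 1 − e^(−t/τ) = 0.42 ⇒ t = −τ ln(1 − 0.42) = τ × 0.545.
t = 4.43×10^8 s = 14.0 years.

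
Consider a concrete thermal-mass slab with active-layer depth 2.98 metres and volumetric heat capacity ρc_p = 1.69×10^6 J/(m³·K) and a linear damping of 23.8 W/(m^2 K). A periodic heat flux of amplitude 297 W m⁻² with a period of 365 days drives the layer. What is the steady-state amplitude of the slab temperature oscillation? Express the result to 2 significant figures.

12 K

Areal heat capacity C = ρc_p × D = 1.69×10^6 × 2.98 = 5.04×10^6 J m⁻² K⁻¹.
Angular frequency ω = 2π / T = 2π / 3.15×10^7 s = 1.99×10^-7 s⁻¹.
√((Cω)² + λ²) = √((1.00)² + 23.8²) = 23.8 W/(m²·K).
Amplitude A = F₀ / √((Cω)²+λ²) = 297 / 23.8 = 12.5 K.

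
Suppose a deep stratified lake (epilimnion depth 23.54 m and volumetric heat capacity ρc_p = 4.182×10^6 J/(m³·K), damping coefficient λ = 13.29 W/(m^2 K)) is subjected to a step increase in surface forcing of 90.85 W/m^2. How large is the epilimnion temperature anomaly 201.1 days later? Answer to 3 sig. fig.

6.18 K

Areal heat capacity C = ρc_p × D = 4.182×10^6 × 23.54 = 9.84×10^7 J m⁻² K⁻¹.
τ = C / λ = 9.84×10^7 / 13.29 = 7.41×10^6 s.
Equilibrium anomaly ΔT_eq = F / λ = 90.85 / 13.29 = 6.84 K.
t = 201.1 days = 1.74×10^7 s, so t/τ = 2.35.
ΔT(t) = ΔT_eq (1 − e^(−t/τ)) = 6.84 × (1 − e^−2.35) = 6.18 K.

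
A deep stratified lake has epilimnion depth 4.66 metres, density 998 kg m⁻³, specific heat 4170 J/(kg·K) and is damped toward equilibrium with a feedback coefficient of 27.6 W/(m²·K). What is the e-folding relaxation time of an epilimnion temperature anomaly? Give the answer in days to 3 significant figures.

Areal heat capacity C = ρ c_p D = 998 × 4170 × 4.66 = 1.94×10^7 J/(m²·K).
Relaxation time τ = C / λ = 1.94×10^7 / 27.6 = 7.03×10^5 s.
In days: 7.03×10^5 s / (86400 s/day) = 8.13 days.

8.13 days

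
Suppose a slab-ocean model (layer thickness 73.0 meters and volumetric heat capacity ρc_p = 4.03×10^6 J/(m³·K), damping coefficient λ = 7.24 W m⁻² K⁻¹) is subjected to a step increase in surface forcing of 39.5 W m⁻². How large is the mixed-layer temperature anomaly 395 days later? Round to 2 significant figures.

Areal heat capacity C = ρc_p × D = 4.03×10^6 × 73.0 = 2.94×10^8 J/(m²·K).
τ = C / λ = 2.94×10^8 / 7.24 = 4.06×10^7 s.
Equilibrium anomaly ΔT_eq = F / λ = 39.5 / 7.24 = 5.46 K.
t = 395 days = 3.41×10^7 s, so t/τ = 0.840.
ΔT(t) = ΔT_eq (1 − e^(−t/τ)) = 5.46 × (1 − e^−0.840) = 3.10 K.

3.1 K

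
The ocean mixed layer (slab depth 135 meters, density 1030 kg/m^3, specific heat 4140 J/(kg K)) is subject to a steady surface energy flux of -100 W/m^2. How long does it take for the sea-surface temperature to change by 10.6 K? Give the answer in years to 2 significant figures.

Areal heat capacity C = ρ c_p D = 1030 × 4140 × 135 = 5.76×10^8 J/(m²·K).
Time required: Δt = C ΔT / F = 5.76×10^8 × -10.6 / -100 = 6.10×10^7 s.
In years: 6.10×10^7 s / (3.156×10^7 s/year) = 1.93 years.

1.9 years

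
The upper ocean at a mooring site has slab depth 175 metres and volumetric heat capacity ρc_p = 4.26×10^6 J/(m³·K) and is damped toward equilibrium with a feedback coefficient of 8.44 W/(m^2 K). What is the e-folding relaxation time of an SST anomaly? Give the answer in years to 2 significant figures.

Areal heat capacity C = ρc_p × D = 4.26×10^6 × 175 = 7.46×10^8 J/(m^2 K).
Relaxation time τ = C / λ = 7.46×10^8 / 8.44 = 8.83×10^7 s.
In years: 8.83×10^7 s / (3.156×10^7 s/year) = 2.80 years.

2.8 years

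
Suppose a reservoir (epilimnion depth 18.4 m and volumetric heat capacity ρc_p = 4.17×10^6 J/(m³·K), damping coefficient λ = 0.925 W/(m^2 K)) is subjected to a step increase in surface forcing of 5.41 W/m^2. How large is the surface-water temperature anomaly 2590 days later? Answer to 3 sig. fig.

Areal heat capacity C = ρc_p × D = 4.17×10^6 × 18.4 = 7.67×10^7 J/(m^2 K).
τ = C / λ = 7.67×10^7 / 0.925 = 8.29×10^7 s.
Equilibrium anomaly ΔT_eq = F / λ = 5.41 / 0.925 = 5.85 K.
t = 2590 days = 2.24×10^8 s, so t/τ = 2.70.
ΔT(t) = ΔT_eq (1 − e^(−t/τ)) = 5.85 × (1 − e^−2.70) = 5.45 K.

5.45 K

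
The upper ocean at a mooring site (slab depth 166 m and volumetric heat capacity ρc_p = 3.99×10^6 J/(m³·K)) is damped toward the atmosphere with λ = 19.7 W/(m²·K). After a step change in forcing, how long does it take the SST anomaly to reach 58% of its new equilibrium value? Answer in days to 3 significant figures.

Areal heat capacity C = ρc_p × D = 3.99×10^6 × 166 = 6.62×10^8 J/(m^2 K).
τ = C / λ = 6.62×10^8 / 19.7 = 3.36×10^7 s.
Fraction reached: 1 − e^(−t/τ) = 0.58 ⇒ t = −τ ln(1 − 0.58) = τ × 0.868.
t = 2.92×10^7 s = 338 days.

338 days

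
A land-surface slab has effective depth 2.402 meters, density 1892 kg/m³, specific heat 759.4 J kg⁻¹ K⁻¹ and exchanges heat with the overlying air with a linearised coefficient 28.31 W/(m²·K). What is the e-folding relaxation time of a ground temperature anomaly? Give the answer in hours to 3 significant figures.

33.9 hours

Areal heat capacity C = ρ c_p D = 1892 × 759.4 × 2.402 = 3.45×10^6 J/(m²·K).
Relaxation time τ = C / λ = 3.45×10^6 / 28.31 = 1.22×10^5 s.
In hours: 1.22×10^5 s / (3600 s/hour) = 33.9 hours.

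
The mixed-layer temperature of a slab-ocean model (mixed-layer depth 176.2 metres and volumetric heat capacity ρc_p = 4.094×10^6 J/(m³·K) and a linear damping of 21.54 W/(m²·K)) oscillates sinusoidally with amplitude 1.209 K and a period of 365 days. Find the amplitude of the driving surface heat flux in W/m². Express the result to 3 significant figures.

Areal heat capacity C = ρc_p × D = 4.094×10^6 × 176.2 = 7.21×10^8 J/(m^2 K).
ω = 2π / 3.15×10^7 s = 1.99×10^-7 s⁻¹.
√((Cω)² + λ²) = √((144)² + 21.54²) = 145 W/(m²·K).
F₀ = A × √((Cω)²+λ²) = 1.209 × 145 = 176 W/m².

176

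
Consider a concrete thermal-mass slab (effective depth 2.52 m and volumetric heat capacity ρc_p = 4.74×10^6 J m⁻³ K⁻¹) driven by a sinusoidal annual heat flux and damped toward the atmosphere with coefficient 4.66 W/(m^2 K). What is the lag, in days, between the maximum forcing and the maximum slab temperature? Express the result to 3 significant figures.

27.4 days

Areal heat capacity C = ρc_p × D = 4.74×10^6 × 2.52 = 1.19×10^7 J m⁻² K⁻¹.
ω = 2π / 3.15×10^7 s = 1.99×10^-7 s⁻¹.
Phase lag φ = arctan(Cω/λ) = arctan(2.38/4.66) = 0.472 rad.
Time lag = φ / ω = 0.472 / 1.99×10^-7 = 2.37×10^6 s = 27.4 days.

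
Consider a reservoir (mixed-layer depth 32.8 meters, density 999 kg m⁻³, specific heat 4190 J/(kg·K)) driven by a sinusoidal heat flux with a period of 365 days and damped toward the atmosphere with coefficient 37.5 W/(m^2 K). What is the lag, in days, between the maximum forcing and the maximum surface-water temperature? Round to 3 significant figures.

Areal heat capacity C = ρ c_p D = 999 × 4190 × 32.8 = 1.37×10^8 J m⁻² K⁻¹.
ω = 2π / 3.15×10^7 s = 1.99×10^-7 s⁻¹.
Phase lag φ = arctan(Cω/λ) = arctan(27.4/37.5) = 0.630 rad.
Time lag = φ / ω = 0.630 / 1.99×10^-7 = 3.16×10^6 s = 36.6 days.

36.6 days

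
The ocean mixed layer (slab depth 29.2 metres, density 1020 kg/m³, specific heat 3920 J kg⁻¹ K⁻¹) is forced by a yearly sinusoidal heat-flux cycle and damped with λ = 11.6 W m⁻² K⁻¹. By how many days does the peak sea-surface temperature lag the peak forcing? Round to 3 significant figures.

Areal heat capacity C = ρ c_p D = 1020 × 3920 × 29.2 = 1.17×10^8 J/(m^2 K).
ω = 2π / 3.15×10^7 s = 1.99×10^-7 s⁻¹.
Phase lag φ = arctan(Cω/λ) = arctan(23.3/11.6) = 1.11 rad.
Time lag = φ / ω = 1.11 / 1.99×10^-7 = 5.56×10^6 s = 64.4 days.

64.4 days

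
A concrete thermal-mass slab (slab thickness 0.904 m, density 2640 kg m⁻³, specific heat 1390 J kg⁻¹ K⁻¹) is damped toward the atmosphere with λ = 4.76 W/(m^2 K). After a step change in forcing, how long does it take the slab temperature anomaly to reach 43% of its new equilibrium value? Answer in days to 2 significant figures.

4.5 days

Areal heat capacity C = ρ c_p D = 2640 × 1390 × 0.904 = 3.32×10^6 J/(m^2 K).
τ = C / λ = 3.32×10^6 / 4.76 = 6.97×10^5 s.
Fraction reached: 1 − e^(−t/τ) = 0.43 ⇒ t = −τ ln(1 − 0.43) = τ × 0.562.
t = 3.92×10^5 s = 4.53 days.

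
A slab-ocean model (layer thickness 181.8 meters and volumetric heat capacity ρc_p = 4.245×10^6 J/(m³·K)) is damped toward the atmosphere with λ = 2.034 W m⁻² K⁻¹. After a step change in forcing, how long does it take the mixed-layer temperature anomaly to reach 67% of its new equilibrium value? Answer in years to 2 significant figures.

13 years

Areal heat capacity C = ρc_p × D = 4.245×10^6 × 181.8 = 7.72×10^8 J/(m^2 K).
τ = C / λ = 7.72×10^8 / 2.034 = 3.79×10^8 s.
Fraction reached: 1 − e^(−t/τ) = 0.67 ⇒ t = −τ ln(1 − 0.67) = τ × 1.11.
t = 4.21×10^8 s = 13.3 years.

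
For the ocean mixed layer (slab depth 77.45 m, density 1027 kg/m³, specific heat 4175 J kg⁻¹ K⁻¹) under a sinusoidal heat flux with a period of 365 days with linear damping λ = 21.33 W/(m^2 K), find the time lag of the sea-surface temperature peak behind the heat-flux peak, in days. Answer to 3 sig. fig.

73.1 days

Areal heat capacity C = ρ c_p D = 1027 × 4175 × 77.45 = 3.32×10^8 J/(m^2 K).
ω = 2π / 3.15×10^7 s = 1.99×10^-7 s⁻¹.
Phase lag φ = arctan(Cω/λ) = arctan(66.2/21.33) = 1.26 rad.
Time lag = φ / ω = 1.26 / 1.99×10^-7 = 6.32×10^6 s = 73.1 days.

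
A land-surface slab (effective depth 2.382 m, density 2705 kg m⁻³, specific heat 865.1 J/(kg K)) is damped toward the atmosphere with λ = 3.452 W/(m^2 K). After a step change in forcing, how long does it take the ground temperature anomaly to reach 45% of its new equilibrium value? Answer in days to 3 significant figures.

11.2 days

Areal heat capacity C = ρ c_p D = 2705 × 865.1 × 2.382 = 5.57×10^6 J/(m^2 K).
τ = C / λ = 5.57×10^6 / 3.452 = 1.61×10^6 s.
Fraction reached: 1 − e^(−t/τ) = 0.45 ⇒ t = −τ ln(1 − 0.45) = τ × 0.598.
t = 9.65×10^5 s = 11.2 days.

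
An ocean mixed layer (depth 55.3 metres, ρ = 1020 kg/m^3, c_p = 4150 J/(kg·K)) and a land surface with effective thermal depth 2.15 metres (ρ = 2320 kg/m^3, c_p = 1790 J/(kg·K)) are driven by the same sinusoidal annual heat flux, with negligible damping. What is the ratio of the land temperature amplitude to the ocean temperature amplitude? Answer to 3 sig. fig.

26.2

C_ocean = 1020 × 4150 × 55.3 = 2.34×10^8 J/(m²·K).
C_land = 2320 × 1790 × 2.15 = 8.93×10^6 J/(m²·K).
Undamped amplitude ∝ 1/C, so A_land/A_ocean = C_ocean/C_land = 26.2.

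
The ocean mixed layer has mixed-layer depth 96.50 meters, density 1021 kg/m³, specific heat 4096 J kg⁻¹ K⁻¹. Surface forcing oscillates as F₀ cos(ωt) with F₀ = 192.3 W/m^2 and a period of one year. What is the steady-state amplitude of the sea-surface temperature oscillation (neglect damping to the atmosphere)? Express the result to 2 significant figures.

2.4 K

Areal heat capacity C = ρ c_p D = 1021 × 4096 × 96.50 = 4.04×10^8 J m⁻² K⁻¹.
Angular frequency ω = 2π / T = 2π / 3.15×10^7 s = 1.99×10^-7 s⁻¹.
Cω = 4.04×10^8 × 1.99×10^-7 = 80.4 W/(m²·K).
Amplitude A = F₀ / (Cω) = 192.3 / 80.4 = 2.39 K.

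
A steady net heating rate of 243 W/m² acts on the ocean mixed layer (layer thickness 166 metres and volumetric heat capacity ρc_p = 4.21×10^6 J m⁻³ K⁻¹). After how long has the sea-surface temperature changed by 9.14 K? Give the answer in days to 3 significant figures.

Areal heat capacity C = ρc_p × D = 4.21×10^6 × 166 = 6.99×10^8 J/(m^2 K).
Time required: Δt = C ΔT / F = 6.99×10^8 × 9.14 / 243 = 2.63×10^7 s.
In days: 2.63×10^7 s / (86400 s/day) = 304 days.

304 days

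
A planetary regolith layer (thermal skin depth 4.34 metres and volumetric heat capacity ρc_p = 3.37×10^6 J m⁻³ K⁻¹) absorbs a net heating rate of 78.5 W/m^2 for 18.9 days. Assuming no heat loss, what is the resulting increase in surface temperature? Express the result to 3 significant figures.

Areal heat capacity C = ρc_p × D = 3.37×10^6 × 4.34 = 1.46×10^7 J m⁻² K⁻¹.
Net heat input Q = F Δt = 78.5 × (18.9 days × 86400 s/day) = 1.28×10^8 J/m².
ΔT = Q / C = 1.28×10^8 / 1.46×10^7 = 8.76 K.

8.76 K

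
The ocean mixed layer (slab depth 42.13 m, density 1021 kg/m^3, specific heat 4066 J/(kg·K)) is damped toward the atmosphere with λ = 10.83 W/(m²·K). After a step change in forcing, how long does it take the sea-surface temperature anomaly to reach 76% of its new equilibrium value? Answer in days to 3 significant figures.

267 days

Areal heat capacity C = ρ c_p D = 1021 × 4066 × 42.13 = 1.75×10^8 J/(m²·K).
τ = C / λ = 1.75×10^8 / 10.83 = 1.61×10^7 s.
Fraction reached: 1 − e^(−t/τ) = 0.76 ⇒ t = −τ ln(1 − 0.76) = τ × 1.43.
t = 2.30×10^7 s = 267 days.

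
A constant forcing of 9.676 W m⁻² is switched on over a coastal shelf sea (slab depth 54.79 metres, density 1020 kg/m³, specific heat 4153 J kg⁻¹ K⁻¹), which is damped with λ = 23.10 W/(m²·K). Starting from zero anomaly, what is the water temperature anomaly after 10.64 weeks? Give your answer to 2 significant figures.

0.20 K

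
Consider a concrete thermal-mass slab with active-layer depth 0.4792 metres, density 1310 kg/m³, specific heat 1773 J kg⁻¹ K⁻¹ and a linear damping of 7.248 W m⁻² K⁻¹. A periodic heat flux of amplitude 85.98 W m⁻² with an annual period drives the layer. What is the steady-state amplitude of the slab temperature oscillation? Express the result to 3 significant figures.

11.9 K

Areal heat capacity C = ρ c_p D = 1310 × 1773 × 0.4792 = 1.11×10^6 J/(m^2 K).
Angular frequency ω = 2π / T = 2π / 3.15×10^7 s = 1.99×10^-7 s⁻¹.
√((Cω)² + λ²) = √((0.222)² + 7.248²) = 7.25 W/(m²·K).
Amplitude A = F₀ / √((Cω)²+λ²) = 85.98 / 7.25 = 11.9 K.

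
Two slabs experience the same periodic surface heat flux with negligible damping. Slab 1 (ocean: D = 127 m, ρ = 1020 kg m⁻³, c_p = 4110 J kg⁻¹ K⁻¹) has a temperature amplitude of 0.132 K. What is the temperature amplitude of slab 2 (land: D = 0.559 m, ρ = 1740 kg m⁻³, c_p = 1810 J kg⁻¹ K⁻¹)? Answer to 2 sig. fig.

C_ocean = 5.32×10^8 J/(m²·K); C_land = 1.76×10^6 J/(m²·K).
A ∝ 1/C ⇒ A_land = A_ocean × C_ocean/C_land = 0.132 × 302 = 39.9 K.

40 K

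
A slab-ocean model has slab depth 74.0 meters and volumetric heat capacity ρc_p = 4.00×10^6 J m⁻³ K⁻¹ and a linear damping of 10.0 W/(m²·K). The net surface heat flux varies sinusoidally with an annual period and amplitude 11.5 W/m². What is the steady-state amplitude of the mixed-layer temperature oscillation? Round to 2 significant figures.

0.19 K

Areal heat capacity C = ρc_p × D = 4.00×10^6 × 74.0 = 2.96×10^8 J m⁻² K⁻¹.
Angular frequency ω = 2π / T = 2π / 3.15×10^7 s = 1.99×10^-7 s⁻¹.
√((Cω)² + λ²) = √((59.0)² + 10.0²) = 59.8 W/(m²·K).
Amplitude A = F₀ / √((Cω)²+λ²) = 11.5 / 59.8 = 0.192 K.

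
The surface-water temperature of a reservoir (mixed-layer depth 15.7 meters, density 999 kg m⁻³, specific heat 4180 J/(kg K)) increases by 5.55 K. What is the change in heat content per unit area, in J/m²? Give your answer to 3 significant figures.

Areal heat capacity C = ρ c_p D = 999 × 4180 × 15.7 = 6.56×10^7 J/(m²·K).
ΔQ = C ΔT = 6.56×10^7 × 5.55 = 3.64×10^8 J/m².

3.64×10^8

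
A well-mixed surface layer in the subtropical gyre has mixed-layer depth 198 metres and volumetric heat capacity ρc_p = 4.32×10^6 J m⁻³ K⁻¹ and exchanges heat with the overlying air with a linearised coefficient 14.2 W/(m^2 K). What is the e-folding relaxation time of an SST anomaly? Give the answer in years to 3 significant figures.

1.91 years

Areal heat capacity C = ρc_p × D = 4.32×10^6 × 198 = 8.55×10^8 J/(m^2 K).
Relaxation time τ = C / λ = 8.55×10^8 / 14.2 = 6.02×10^7 s.
In years: 6.02×10^7 s / (3.156×10^7 s/year) = 1.91 years.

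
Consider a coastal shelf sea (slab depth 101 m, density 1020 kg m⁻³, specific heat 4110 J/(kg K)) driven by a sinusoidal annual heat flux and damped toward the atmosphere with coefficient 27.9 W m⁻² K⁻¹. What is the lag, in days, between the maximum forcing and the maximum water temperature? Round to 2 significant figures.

73 days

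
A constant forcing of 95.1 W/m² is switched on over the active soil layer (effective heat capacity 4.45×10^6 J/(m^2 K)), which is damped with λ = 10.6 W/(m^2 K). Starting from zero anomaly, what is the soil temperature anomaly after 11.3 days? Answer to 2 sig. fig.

Areal heat capacity C = 4.45×10^6 J/(m^2 K) (given).
τ = C / λ = 4.45×10^6 / 10.6 = 4.20×10^5 s.
Equilibrium anomaly ΔT_eq = F / λ = 95.1 / 10.6 = 8.97 K.
t = 11.3 days = 9.76×10^5 s, so t/τ = 2.33.
ΔT(t) = ΔT_eq (1 − e^(−t/τ)) = 8.97 × (1 − e^−2.33) = 8.09 K.

8.1 K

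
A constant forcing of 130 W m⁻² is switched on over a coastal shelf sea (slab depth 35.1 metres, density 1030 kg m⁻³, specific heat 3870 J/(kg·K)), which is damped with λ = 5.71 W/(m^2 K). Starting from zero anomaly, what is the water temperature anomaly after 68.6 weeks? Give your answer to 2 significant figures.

19 K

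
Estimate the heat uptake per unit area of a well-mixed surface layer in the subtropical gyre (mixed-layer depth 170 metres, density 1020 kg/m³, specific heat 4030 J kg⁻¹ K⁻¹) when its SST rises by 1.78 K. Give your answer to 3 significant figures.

1.24×10^9

Areal heat capacity C = ρ c_p D = 1020 × 4030 × 170 = 6.99×10^8 J/(m^2 K).
ΔQ = C ΔT = 6.99×10^8 × 1.78 = 1.24×10^9 J/m².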